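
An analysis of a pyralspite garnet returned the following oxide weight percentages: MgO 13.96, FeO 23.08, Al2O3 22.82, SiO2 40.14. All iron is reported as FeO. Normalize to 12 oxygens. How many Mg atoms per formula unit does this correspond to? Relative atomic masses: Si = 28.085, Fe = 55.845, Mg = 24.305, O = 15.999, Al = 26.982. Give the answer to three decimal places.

1.554 Mg apfu

MgO (M=40.304): mol = 0.34637; Mg = 0.34637, O = 0.34637.
FeO (M=71.844): mol = 0.32125; Fe = 0.32125, O = 0.32125.
Al2O3 (M=101.961): mol = 0.22381; Al = 0.44762, O = 0.67143.
SiO2 (M=60.083): mol = 0.66808; Si = 0.66808, O = 1.33616.
ΣO = 2.67521; factor = 12/ΣO = 4.48563.
Mg apfu = 0.34637 × 4.48563 = 1.554.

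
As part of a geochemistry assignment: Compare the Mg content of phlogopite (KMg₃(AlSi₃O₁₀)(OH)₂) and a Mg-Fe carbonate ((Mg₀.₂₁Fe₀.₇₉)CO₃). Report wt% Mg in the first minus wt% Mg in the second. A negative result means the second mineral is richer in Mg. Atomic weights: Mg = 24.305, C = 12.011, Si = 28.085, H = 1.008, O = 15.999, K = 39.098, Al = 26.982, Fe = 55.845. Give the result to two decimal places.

12.80 percentage points

M(KMg₃(AlSi₃O₁₀)(OH)₂) = 417.254 g/mol, so wt% Mg = 72.915/417.254 × 100 = 17.47%.
M((Mg₀.₂₁Fe₀.₇₉)CO₃) = 109.230 g/mol, so wt% Mg = 5.104/109.230 × 100 = 4.67%.
17.47 − 4.67 = 12.80 pp.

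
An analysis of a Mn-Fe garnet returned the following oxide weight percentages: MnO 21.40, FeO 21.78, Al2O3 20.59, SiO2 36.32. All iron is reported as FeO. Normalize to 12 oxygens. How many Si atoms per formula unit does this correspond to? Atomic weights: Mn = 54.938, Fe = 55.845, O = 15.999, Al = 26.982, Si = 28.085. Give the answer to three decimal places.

2.998 Si apfu

MnO (M=70.937): mol = 0.30168; Mn = 0.30168, O = 0.30168.
FeO (M=71.844): mol = 0.30316; Fe = 0.30316, O = 0.30316.
Al2O3 (M=101.961): mol = 0.20194; Al = 0.40388, O = 0.60582.
SiO2 (M=60.083): mol = 0.60450; Si = 0.60450, O = 1.20900.
ΣO = 2.41966; factor = 12/ΣO = 4.95937.
Si apfu = 0.60450 × 4.95937 = 2.998.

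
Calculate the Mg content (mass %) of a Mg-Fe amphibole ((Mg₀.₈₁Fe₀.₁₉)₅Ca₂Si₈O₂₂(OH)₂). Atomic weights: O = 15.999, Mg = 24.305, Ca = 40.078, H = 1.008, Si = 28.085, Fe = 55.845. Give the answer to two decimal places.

11.69 mass %

M((Mg₀.₈₁Fe₀.₁₉)₅Ca₂Si₈O₂₂(OH)₂) = 842.316 g/mol.
Mg contributes 4.05 × 24.305 = 98.435 g per mole.
98.435/842.316 = 0.1169 → 11.69%.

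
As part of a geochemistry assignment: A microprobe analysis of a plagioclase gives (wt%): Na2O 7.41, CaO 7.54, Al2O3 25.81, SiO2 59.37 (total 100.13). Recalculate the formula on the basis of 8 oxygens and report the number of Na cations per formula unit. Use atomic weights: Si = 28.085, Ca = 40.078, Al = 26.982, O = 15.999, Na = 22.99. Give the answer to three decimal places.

Na2O (M=61.979): mol = 0.11956; Na = 0.23912, O = 0.11956.
CaO (M=56.077): mol = 0.13446; Ca = 0.13446, O = 0.13446.
Al2O3 (M=101.961): mol = 0.25314; Al = 0.50628, O = 0.75942.
SiO2 (M=60.083): mol = 0.98813; Si = 0.98813, O = 1.97626.
ΣO = 2.98970; factor = 8/ΣO = 2.67585.
Na apfu = 0.23912 × 2.67585 = 0.640.

0.640 Na apfu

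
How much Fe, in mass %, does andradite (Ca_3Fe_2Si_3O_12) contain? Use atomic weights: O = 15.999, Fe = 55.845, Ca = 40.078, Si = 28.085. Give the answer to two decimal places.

21.98 mass %

Formula mass = 3·40.078 + 2·55.845 + 3·28.085 + 12·15.999 = 508.167 g/mol, of which 111.690 g is Fe.
So Fe makes up 111.690/508.167 = 0.2198 of the mass, i.e. 21.98%.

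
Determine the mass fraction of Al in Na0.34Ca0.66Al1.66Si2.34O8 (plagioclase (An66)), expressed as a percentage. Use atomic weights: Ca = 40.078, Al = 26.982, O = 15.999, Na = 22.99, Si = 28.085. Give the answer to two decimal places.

16.42 weight percent

Molar mass of Na0.34Ca0.66Al1.66Si2.34O8: 0.34·22.99 + 0.66·40.078 + 1.66·26.982 + 2.34·28.085 + 8·15.999 = 272.769 g/mol.
Mass of Al per formula unit: 1.66 × 26.982 = 44.790 g.
Weight fraction Al = 44.790 / 272.769 = 0.1642.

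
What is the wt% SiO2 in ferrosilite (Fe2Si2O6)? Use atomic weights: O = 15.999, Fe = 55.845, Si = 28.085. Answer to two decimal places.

45.54 wt%

Molar mass of Fe2Si2O6 = 2×55.845 + 2×28.085 + 6×15.999 = 263.854 g/mol.
Each formula unit contains 2 Si, equivalent to 2/1 = 2.0000 mol SiO2.
M(SiO2) = 1×28.085 + 2×15.999 = 60.083 g/mol.
Mass of SiO2 per formula unit = 2.0000 × 60.083 = 120.166 g.
SiO2 wt% = 120.166 / 263.854 × 100 = 45.54%.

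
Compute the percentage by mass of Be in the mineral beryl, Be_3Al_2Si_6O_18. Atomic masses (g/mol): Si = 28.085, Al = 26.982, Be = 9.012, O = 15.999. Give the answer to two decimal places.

M(Be_3Al_2Si_6O_18) = 537.492 g/mol.
Be contributes 3 × 9.012 = 27.036 g per mole.
27.036/537.492 = 0.0503 → 5.03%.

5.03 wt%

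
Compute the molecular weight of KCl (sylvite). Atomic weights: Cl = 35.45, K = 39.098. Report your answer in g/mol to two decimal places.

The formula mass is the sum 1*39.098 + 1*35.45.

74.55 g/mol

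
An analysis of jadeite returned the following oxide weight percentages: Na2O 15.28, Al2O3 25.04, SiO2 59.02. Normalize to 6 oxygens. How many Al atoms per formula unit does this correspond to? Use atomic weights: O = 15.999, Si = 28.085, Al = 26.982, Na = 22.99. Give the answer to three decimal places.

15.28 wt% Na2O ÷ 61.979 g/mol = 0.24654 mol, giving 0.49308 Na and 0.24654 O.
25.04 wt% Al2O3 ÷ 101.961 g/mol = 0.24558 mol, giving 0.49116 Al and 0.73674 O.
59.02 wt% SiO2 ÷ 60.083 g/mol = 0.98231 mol, giving 0.98231 Si and 1.96462 O.
Oxygen sums to 2.94790; scaling by 6/2.94790 = 2.03535 puts the formula on 6 O.
Al: 0.49116 × 2.03535 = 1.000 atoms per formula unit.

1.000 Al apfu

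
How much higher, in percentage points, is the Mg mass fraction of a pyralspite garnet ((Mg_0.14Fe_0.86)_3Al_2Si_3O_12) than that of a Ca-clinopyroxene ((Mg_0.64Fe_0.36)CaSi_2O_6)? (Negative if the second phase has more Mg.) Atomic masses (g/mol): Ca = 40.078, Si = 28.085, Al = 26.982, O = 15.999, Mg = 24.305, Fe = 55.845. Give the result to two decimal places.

-4.72 percentage points

M((Mg_0.14Fe_0.86)_3Al_2Si_3O_12) = 484.495 g/mol, so wt% Mg = 10.208/484.495 × 100 = 2.11%.
M((Mg_0.64Fe_0.36)CaSi_2O_6) = 227.901 g/mol, so wt% Mg = 15.555/227.901 × 100 = 6.83%.
2.11 − 6.83 = -4.72 pp.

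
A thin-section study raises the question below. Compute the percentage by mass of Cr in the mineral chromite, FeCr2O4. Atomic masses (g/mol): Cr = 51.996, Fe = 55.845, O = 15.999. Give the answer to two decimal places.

46.46 mass %

Molar mass of FeCr2O4: 1×55.845 + 2×51.996 + 4×15.999 = 223.833 g/mol.
Mass of Cr per formula unit: 2 × 51.996 = 103.992 g.
Weight fraction Cr = 103.992 / 223.833 = 0.4646.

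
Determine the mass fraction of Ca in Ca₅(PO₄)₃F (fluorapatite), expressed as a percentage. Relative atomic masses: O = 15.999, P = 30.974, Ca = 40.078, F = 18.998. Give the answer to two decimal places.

39.74 weight percent

Molar mass of Ca₅(PO₄)₃F: 5×40.078 + 3×30.974 + 12×15.999 + 1×18.998 = 504.298 g/mol.
Mass of Ca per formula unit: 5 × 40.078 = 200.390 g.
Weight fraction Ca = 200.390 / 504.298 = 0.3974.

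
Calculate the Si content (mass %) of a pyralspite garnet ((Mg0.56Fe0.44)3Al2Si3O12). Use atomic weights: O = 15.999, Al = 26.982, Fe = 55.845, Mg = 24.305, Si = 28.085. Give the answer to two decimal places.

18.94 mass %

Formula mass = 1.68×24.305 + 1.32×55.845 + 2×26.982 + 3×28.085 + 12×15.999 = 444.755 g/mol, of which 84.255 g is Si.
So Si makes up 84.255/444.755 = 0.1894 of the mass, i.e. 18.94%.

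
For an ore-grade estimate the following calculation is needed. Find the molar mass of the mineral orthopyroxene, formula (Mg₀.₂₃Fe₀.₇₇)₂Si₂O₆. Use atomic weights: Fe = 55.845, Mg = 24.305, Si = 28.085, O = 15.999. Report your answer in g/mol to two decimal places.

249.35 g/mol

The formula mass is the sum 0.46(24.305) + 1.54(55.845) + 2(28.085) + 6(15.999).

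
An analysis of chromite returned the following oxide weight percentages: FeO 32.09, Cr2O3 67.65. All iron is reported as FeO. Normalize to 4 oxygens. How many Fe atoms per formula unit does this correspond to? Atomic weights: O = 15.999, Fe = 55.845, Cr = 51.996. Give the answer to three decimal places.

1.003 Fe apfu

FeO (M=71.844): mol = 0.44666; Fe = 0.44666, O = 0.44666.
Cr2O3 (M=151.989): mol = 0.44510; Cr = 0.89020, O = 1.33530.
ΣO = 1.78196; factor = 4/ΣO = 2.24472.
Fe apfu = 0.44666 × 2.24472 = 1.003.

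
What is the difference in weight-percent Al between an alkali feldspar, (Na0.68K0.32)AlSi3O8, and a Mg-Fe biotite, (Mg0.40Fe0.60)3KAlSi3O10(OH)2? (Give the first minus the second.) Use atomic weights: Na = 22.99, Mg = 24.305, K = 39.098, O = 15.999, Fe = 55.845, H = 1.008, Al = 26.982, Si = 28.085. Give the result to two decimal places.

Al in (Na0.68K0.32)AlSi3O8: molar mass 267.374 g/mol; 1×26.982 = 26.982 g → 10.09 wt%.
Al in (Mg0.40Fe0.60)3KAlSi3O10(OH)2: molar mass 474.026 g/mol; 1×26.982 = 26.982 g → 5.69 wt%.
Difference = 10.09 − 5.69 = 4.40 percentage points.

4.40 percentage points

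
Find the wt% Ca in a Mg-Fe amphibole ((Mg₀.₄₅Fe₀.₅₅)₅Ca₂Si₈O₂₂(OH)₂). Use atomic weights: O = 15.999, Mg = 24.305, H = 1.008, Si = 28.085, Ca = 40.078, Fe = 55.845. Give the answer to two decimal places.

M((Mg₀.₄₅Fe₀.₅₅)₅Ca₂Si₈O₂₂(OH)₂) = 899.088 g/mol.
Ca contributes 2 × 40.078 = 80.156 g per mole.
80.156/899.088 = 0.0892 → 8.92%.

8.92 wt%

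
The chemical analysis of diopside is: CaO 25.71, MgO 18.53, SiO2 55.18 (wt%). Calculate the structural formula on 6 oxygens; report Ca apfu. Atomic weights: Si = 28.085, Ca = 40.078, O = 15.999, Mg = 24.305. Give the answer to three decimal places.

25.71 wt% CaO ÷ 56.077 g/mol = 0.45848 mol, giving 0.45848 Ca and 0.45848 O.
18.53 wt% MgO ÷ 40.304 g/mol = 0.45976 mol, giving 0.45976 Mg and 0.45976 O.
55.18 wt% SiO2 ÷ 60.083 g/mol = 0.91840 mol, giving 0.91840 Si and 1.83680 O.
Oxygen sums to 2.75504; scaling by 6/2.75504 = 2.17783 puts the formula on 6 O.
Ca: 0.45848 × 2.17783 = 0.998 atoms per formula unit.

0.998 Ca apfu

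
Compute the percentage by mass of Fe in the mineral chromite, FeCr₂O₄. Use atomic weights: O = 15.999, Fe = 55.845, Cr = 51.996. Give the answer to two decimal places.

M(FeCr₂O₄) = 223.833 g/mol.
Fe contributes 1 × 55.845 = 55.845 g per mole.
55.845/223.833 = 0.2495 → 24.95%.

24.95 weight percent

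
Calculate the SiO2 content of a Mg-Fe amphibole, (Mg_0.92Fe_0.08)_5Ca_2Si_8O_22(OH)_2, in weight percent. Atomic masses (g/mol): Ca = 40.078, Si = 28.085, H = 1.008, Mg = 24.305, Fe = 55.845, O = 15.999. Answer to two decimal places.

M((Mg_0.92Fe_0.08)_5Ca_2Si_8O_22(OH)_2) = 824.969 g/mol; M(SiO2) = 60.083 g/mol.
Moles SiO2 per formula unit = 8 Si ÷ 1 = 8.0000.
SiO2 fraction = (8.0000 × 60.083) / 824.969 = 480.664/824.969 = 0.5826.

58.26 wt%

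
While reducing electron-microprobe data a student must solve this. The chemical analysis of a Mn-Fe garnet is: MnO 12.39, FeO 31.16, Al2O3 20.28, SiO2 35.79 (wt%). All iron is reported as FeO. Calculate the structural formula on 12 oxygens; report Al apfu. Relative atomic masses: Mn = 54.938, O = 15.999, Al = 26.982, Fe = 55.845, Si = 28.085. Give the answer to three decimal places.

1.992 Al apfu

12.39 wt% MnO ÷ 70.937 g/mol = 0.17466 mol, giving 0.17466 Mn and 0.17466 O.
31.16 wt% FeO ÷ 71.844 g/mol = 0.43372 mol, giving 0.43372 Fe and 0.43372 O.
20.28 wt% Al2O3 ÷ 101.961 g/mol = 0.19890 mol, giving 0.39780 Al and 0.59670 O.
35.79 wt% SiO2 ÷ 60.083 g/mol = 0.59568 mol, giving 0.59568 Si and 1.19136 O.
Oxygen sums to 2.39644; scaling by 12/2.39644 = 5.00743 puts the formula on 12 O.
Al: 0.39780 × 5.00743 = 1.992 atoms per formula unit.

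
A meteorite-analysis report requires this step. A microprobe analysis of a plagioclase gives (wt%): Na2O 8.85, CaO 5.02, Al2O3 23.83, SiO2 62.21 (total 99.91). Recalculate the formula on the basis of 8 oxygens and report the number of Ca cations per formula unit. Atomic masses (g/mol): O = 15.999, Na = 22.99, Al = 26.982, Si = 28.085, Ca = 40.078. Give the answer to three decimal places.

0.238 Ca apfu

Na2O: 8.85/61.979 = 0.14279 mol → 0.28558 mol Na, 0.14279 mol O.
CaO: 5.02/56.077 = 0.08952 mol → 0.08952 mol Ca, 0.08952 mol O.
Al2O3: 23.83/101.961 = 0.23372 mol → 0.46744 mol Al, 0.70116 mol O.
SiO2: 62.21/60.083 = 1.03540 mol → 1.03540 mol Si, 2.07080 mol O.
Total oxygen = 3.00427 mol. Normalization factor = 8/3.00427 = 2.66288.
Ca per 8 O = 0.08952 × 2.66288 = 0.238.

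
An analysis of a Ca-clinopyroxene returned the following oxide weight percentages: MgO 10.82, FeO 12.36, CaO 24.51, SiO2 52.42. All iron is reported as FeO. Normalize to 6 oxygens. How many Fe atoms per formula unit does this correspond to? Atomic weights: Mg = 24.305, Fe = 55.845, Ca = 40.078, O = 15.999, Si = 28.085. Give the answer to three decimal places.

MgO (M=40.304): mol = 0.26846; Mg = 0.26846, O = 0.26846.
FeO (M=71.844): mol = 0.17204; Fe = 0.17204, O = 0.17204.
CaO (M=56.077): mol = 0.43708; Ca = 0.43708, O = 0.43708.
SiO2 (M=60.083): mol = 0.87246; Si = 0.87246, O = 1.74492.
ΣO = 2.62250; factor = 6/ΣO = 2.28789.
Fe apfu = 0.17204 × 2.28789 = 0.394.

0.394 Fe apfu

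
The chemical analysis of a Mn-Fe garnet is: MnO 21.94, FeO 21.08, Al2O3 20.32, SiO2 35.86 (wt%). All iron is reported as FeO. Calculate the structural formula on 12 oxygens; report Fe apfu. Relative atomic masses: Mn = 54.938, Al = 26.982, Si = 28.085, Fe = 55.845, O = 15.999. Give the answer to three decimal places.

1.471 Fe apfu

MnO: 21.94/70.937 = 0.30929 mol → 0.30929 mol Mn, 0.30929 mol O.
FeO: 21.08/71.844 = 0.29341 mol → 0.29341 mol Fe, 0.29341 mol O.
Al2O3: 20.32/101.961 = 0.19929 mol → 0.39858 mol Al, 0.59787 mol O.
SiO2: 35.86/60.083 = 0.59684 mol → 0.59684 mol Si, 1.19368 mol O.
Total oxygen = 2.39425 mol. Normalization factor = 12/2.39425 = 5.01201.
Fe per 12 O = 0.29341 × 5.01201 = 1.471.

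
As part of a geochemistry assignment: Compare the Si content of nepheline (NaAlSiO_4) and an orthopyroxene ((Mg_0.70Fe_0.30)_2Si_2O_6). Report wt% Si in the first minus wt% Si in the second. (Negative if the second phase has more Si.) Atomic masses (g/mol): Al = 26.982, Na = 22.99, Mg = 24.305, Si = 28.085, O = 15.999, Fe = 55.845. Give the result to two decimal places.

Si in NaAlSiO_4: molar mass 142.053 g/mol; 1×28.085 = 28.085 g → 19.77 wt%.
Si in (Mg_0.70Fe_0.30)_2Si_2O_6: molar mass 219.698 g/mol; 2×28.085 = 56.170 g → 25.57 wt%.
Difference = 19.77 − 25.57 = -5.80 percentage points.

-5.80 percentage points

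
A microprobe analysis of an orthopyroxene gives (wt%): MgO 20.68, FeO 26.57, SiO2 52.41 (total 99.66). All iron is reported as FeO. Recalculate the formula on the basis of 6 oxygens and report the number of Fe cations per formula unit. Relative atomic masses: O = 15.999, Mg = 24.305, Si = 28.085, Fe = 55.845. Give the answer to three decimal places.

0.845 Fe apfu

MgO: 20.68/40.304 = 0.51310 mol → 0.51310 mol Mg, 0.51310 mol O.
FeO: 26.57/71.844 = 0.36983 mol → 0.36983 mol Fe, 0.36983 mol O.
SiO2: 52.41/60.083 = 0.87229 mol → 0.87229 mol Si, 1.74458 mol O.
Total oxygen = 2.62751 mol. Normalization factor = 6/2.62751 = 2.28353.
Fe per 6 O = 0.36983 × 2.28353 = 0.845.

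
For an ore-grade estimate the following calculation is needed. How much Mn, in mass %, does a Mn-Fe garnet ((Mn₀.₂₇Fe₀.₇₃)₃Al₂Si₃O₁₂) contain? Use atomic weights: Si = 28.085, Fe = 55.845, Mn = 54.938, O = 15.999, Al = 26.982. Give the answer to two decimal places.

Molar mass of (Mn₀.₂₇Fe₀.₇₃)₃Al₂Si₃O₁₂: 0.81*54.938 + 2.19*55.845 + 2*26.982 + 3*28.085 + 12*15.999 = 497.007 g/mol.
Mass of Mn per formula unit: 0.81 × 54.938 = 44.500 g.
Weight fraction Mn = 44.500 / 497.007 = 0.0895.

8.95 mass %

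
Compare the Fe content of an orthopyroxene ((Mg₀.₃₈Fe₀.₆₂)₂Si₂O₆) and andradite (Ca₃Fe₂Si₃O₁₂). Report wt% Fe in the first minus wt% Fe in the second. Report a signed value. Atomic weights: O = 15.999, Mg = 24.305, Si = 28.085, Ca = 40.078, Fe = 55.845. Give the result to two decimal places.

6.89 percentage points

M((Mg₀.₃₈Fe₀.₆₂)₂Si₂O₆) = 239.884 g/mol, so wt% Fe = 69.248/239.884 × 100 = 28.87%.
M(Ca₃Fe₂Si₃O₁₂) = 508.167 g/mol, so wt% Fe = 111.690/508.167 × 100 = 21.98%.
28.87 − 21.98 = 6.89 pp.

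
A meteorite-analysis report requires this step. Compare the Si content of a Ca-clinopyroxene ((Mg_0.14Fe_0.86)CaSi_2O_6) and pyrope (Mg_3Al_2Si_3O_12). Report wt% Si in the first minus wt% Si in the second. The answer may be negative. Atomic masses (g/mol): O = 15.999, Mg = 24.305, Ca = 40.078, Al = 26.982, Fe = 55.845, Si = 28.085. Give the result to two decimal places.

Si in (Mg_0.14Fe_0.86)CaSi_2O_6: molar mass 243.671 g/mol; 2×28.085 = 56.170 g → 23.05 wt%.
Si in Mg_3Al_2Si_3O_12: molar mass 403.122 g/mol; 3×28.085 = 84.255 g → 20.90 wt%.
Difference = 23.05 − 20.90 = 2.15 percentage points.

2.15 percentage points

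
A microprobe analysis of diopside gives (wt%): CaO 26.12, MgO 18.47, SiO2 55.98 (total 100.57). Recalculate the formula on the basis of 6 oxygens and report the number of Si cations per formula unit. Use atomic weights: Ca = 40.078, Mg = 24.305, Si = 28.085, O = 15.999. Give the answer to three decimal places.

2.005 Si apfu

CaO: 26.12/56.077 = 0.46579 mol → 0.46579 mol Ca, 0.46579 mol O.
MgO: 18.47/40.304 = 0.45827 mol → 0.45827 mol Mg, 0.45827 mol O.
SiO2: 55.98/60.083 = 0.93171 mol → 0.93171 mol Si, 1.86342 mol O.
Total oxygen = 2.78748 mol. Normalization factor = 6/2.78748 = 2.15248.
Si per 6 O = 0.93171 × 2.15248 = 2.005.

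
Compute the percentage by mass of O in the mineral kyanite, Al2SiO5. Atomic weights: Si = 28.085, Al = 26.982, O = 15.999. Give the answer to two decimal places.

49.37 weight percent

Molar mass of Al2SiO5: 2·26.982 + 1·28.085 + 5·15.999 = 162.044 g/mol.
Mass of O per formula unit: 5 × 15.999 = 79.995 g.
Weight fraction O = 79.995 / 162.044 = 0.4937.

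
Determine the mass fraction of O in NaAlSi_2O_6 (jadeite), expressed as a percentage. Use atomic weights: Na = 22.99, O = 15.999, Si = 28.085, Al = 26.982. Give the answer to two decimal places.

47.49 mass %

Formula mass = 1·22.99 + 1·26.982 + 2·28.085 + 6·15.999 = 202.136 g/mol, of which 95.994 g is O.
So O makes up 95.994/202.136 = 0.4749 of the mass, i.e. 47.49%.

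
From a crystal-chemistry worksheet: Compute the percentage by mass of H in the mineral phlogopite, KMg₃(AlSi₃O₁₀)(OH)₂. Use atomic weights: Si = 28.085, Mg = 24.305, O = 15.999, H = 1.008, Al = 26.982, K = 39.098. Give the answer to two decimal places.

M(KMg₃(AlSi₃O₁₀)(OH)₂) = 417.254 g/mol.
H contributes 2 × 1.008 = 2.016 g per mole.
2.016/417.254 = 0.0048 → 0.48%.

0.48 wt%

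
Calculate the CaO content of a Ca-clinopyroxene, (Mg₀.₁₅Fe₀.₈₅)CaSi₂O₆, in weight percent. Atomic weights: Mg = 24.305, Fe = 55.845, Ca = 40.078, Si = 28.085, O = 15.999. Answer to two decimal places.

23.04 wt%

Molar mass of (Mg₀.₁₅Fe₀.₈₅)CaSi₂O₆ = 0.15*24.305 + 0.85*55.845 + 1*40.078 + 2*28.085 + 6*15.999 = 243.356 g/mol.
Each formula unit contains 1 Ca, equivalent to 1/1 = 1.0000 mol CaO.
M(CaO) = 1×40.078 + 1×15.999 = 56.077 g/mol.
Mass of CaO per formula unit = 1.0000 × 56.077 = 56.077 g.
CaO wt% = 56.077 / 243.356 × 100 = 23.04%.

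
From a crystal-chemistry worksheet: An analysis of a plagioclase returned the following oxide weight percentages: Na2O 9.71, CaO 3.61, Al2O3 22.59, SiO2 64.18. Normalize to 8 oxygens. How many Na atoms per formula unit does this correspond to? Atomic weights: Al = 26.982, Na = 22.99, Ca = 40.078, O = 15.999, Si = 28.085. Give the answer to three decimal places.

0.829 Na apfu

Na2O (M=61.979): mol = 0.15667; Na = 0.31334, O = 0.15667.
CaO (M=56.077): mol = 0.06438; Ca = 0.06438, O = 0.06438.
Al2O3 (M=101.961): mol = 0.22156; Al = 0.44312, O = 0.66468.
SiO2 (M=60.083): mol = 1.06819; Si = 1.06819, O = 2.13638.
ΣO = 3.02211; factor = 8/ΣO = 2.64716.
Na apfu = 0.31334 × 2.64716 = 0.829.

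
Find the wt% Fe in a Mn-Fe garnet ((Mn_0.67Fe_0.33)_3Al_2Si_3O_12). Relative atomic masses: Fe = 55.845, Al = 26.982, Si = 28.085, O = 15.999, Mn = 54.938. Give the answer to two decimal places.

11.15 wt%

Molar mass of (Mn_0.67Fe_0.33)_3Al_2Si_3O_12: 2.01·54.938 + 0.99·55.845 + 2·26.982 + 3·28.085 + 12·15.999 = 495.919 g/mol.
Mass of Fe per formula unit: 0.99 × 55.845 = 55.287 g.
Weight fraction Fe = 55.287 / 495.919 = 0.1115.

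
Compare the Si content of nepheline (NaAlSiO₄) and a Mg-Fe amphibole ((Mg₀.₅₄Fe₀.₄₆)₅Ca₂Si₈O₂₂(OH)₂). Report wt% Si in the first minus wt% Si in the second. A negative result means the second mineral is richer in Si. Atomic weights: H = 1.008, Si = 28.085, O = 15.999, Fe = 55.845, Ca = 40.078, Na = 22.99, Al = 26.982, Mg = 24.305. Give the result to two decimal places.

First mineral: 28.085 g Si in 142.053 g formula = 19.77 wt% Si.
Second mineral: 224.680 g Si in 884.895 g formula = 25.39 wt% Si.
19.77% − 25.39% gives a difference of -5.62 percentage points.

-5.62 percentage points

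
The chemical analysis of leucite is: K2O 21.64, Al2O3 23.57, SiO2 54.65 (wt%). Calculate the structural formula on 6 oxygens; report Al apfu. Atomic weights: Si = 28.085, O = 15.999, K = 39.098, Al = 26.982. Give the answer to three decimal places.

1.012 Al apfu

K2O: 21.64/94.195 = 0.22974 mol → 0.45948 mol K, 0.22974 mol O.
Al2O3: 23.57/101.961 = 0.23117 mol → 0.46234 mol Al, 0.69351 mol O.
SiO2: 54.65/60.083 = 0.90958 mol → 0.90958 mol Si, 1.81916 mol O.
Total oxygen = 2.74241 mol. Normalization factor = 6/2.74241 = 2.18786.
Al per 6 O = 0.46234 × 2.18786 = 1.012.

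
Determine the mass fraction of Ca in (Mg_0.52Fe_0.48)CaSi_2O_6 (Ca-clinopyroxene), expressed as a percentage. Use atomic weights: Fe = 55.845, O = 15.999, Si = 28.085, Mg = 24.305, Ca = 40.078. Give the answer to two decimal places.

17.30 wt%

Molar mass of (Mg_0.52Fe_0.48)CaSi_2O_6: 0.52×24.305 + 0.48×55.845 + 1×40.078 + 2×28.085 + 6×15.999 = 231.686 g/mol.
Mass of Ca per formula unit: 1 × 40.078 = 40.078 g.
Weight fraction Ca = 40.078 / 231.686 = 0.1730.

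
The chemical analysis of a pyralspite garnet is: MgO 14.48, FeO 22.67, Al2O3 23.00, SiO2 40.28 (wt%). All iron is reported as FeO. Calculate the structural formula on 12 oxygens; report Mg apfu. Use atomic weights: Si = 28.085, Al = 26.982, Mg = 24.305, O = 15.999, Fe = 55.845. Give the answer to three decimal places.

1.601 Mg apfu

MgO (M=40.304): mol = 0.35927; Mg = 0.35927, O = 0.35927.
FeO (M=71.844): mol = 0.31554; Fe = 0.31554, O = 0.31554.
Al2O3 (M=101.961): mol = 0.22558; Al = 0.45116, O = 0.67674.
SiO2 (M=60.083): mol = 0.67041; Si = 0.67041, O = 1.34082.
ΣO = 2.69237; factor = 12/ΣO = 4.45704.
Mg apfu = 0.35927 × 4.45704 = 1.601.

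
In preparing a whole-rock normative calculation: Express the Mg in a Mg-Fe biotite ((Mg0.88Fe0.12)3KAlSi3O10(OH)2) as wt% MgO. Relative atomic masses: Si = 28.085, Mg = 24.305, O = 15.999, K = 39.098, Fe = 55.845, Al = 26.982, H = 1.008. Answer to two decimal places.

M((Mg0.88Fe0.12)3KAlSi3O10(OH)2) = 428.608 g/mol; M(MgO) = 40.304 g/mol.
Moles MgO per formula unit = 2.64 Mg ÷ 1 = 2.6400.
MgO fraction = (2.6400 × 40.304) / 428.608 = 106.403/428.608 = 0.2483.

24.83 wt%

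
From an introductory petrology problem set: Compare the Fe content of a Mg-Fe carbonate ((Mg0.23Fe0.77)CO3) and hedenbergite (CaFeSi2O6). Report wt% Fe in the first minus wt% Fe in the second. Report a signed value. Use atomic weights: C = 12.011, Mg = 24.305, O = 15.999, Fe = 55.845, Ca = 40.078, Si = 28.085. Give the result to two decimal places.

17.09 percentage points

First mineral: 43.001 g Fe in 108.599 g formula = 39.60 wt% Fe.
Second mineral: 55.845 g Fe in 248.087 g formula = 22.51 wt% Fe.
39.60% − 22.51% gives a difference of 17.09 percentage points.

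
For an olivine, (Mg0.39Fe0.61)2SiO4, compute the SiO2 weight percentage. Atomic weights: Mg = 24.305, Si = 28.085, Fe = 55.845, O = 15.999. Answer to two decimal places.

33.53 wt%

Formula mass = 179.170 g/mol.
1 Si → 1.0000 mol SiO2 per formula unit; M(SiO2) = 60.083, so SiO2 mass = 60.083 g.
60.083/179.170 × 100 = 33.53 wt%.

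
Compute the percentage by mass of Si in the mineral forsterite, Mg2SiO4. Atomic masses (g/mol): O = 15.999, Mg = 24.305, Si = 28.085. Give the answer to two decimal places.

19.96 weight percent

Molar mass of Mg2SiO4: 2×24.305 + 1×28.085 + 4×15.999 = 140.691 g/mol.
Mass of Si per formula unit: 1 × 28.085 = 28.085 g.
Weight fraction Si = 28.085 / 140.691 = 0.1996.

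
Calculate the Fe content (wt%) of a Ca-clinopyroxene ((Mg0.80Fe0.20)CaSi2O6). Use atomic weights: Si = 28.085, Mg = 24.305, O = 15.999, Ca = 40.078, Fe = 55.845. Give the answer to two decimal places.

Molar mass of (Mg0.80Fe0.20)CaSi2O6: 0.80·24.305 + 0.20·55.845 + 1·40.078 + 2·28.085 + 6·15.999 = 222.855 g/mol.
Mass of Fe per formula unit: 0.20 × 55.845 = 11.169 g.
Weight fraction Fe = 11.169 / 222.855 = 0.0501.

5.01 wt%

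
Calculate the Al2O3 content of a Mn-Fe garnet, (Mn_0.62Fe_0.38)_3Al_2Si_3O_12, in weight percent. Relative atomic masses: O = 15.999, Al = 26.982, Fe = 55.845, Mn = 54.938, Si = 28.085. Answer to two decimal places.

M((Mn_0.62Fe_0.38)_3Al_2Si_3O_12) = 496.055 g/mol; M(Al2O3) = 101.961 g/mol.
Moles Al2O3 per formula unit = 2 Al ÷ 2 = 1.0000.
Al2O3 fraction = (1.0000 × 101.961) / 496.055 = 101.961/496.055 = 0.2055.

20.55 wt%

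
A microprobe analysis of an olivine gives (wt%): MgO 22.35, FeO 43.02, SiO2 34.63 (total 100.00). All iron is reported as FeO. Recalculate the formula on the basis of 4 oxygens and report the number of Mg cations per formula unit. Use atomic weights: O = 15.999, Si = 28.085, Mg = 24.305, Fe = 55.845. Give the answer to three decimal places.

22.35 wt% MgO ÷ 40.304 g/mol = 0.55454 mol, giving 0.55454 Mg and 0.55454 O.
43.02 wt% FeO ÷ 71.844 g/mol = 0.59880 mol, giving 0.59880 Fe and 0.59880 O.
34.63 wt% SiO2 ÷ 60.083 g/mol = 0.57637 mol, giving 0.57637 Si and 1.15274 O.
Oxygen sums to 2.30608; scaling by 4/2.30608 = 1.73455 puts the formula on 4 O.
Mg: 0.55454 × 1.73455 = 0.962 atoms per formula unit.

0.962 Mg apfu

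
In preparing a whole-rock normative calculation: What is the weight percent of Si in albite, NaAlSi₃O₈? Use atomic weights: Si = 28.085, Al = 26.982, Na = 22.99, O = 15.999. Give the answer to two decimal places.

Formula mass = 1*22.99 + 1*26.982 + 3*28.085 + 8*15.999 = 262.219 g/mol, of which 84.255 g is Si.
So Si makes up 84.255/262.219 = 0.3213 of the mass, i.e. 32.13%.

32.13 weight percent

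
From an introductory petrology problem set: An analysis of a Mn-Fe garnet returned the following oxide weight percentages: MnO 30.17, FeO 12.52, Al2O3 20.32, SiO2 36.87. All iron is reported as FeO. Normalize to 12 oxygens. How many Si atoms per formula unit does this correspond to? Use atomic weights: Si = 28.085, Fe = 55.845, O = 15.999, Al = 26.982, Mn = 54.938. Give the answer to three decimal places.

MnO: 30.17/70.937 = 0.42531 mol → 0.42531 mol Mn, 0.42531 mol O.
FeO: 12.52/71.844 = 0.17427 mol → 0.17427 mol Fe, 0.17427 mol O.
Al2O3: 20.32/101.961 = 0.19929 mol → 0.39858 mol Al, 0.59787 mol O.
SiO2: 36.87/60.083 = 0.61365 mol → 0.61365 mol Si, 1.22730 mol O.
Total oxygen = 2.42475 mol. Normalization factor = 12/2.42475 = 4.94896.
Si per 12 O = 0.61365 × 4.94896 = 3.037.

3.037 Si apfu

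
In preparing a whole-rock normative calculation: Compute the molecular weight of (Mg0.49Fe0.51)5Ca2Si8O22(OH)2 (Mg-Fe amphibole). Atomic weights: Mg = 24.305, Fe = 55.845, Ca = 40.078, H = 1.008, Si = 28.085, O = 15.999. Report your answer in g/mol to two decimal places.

M = 2.45×24.305 + 2.55×55.845 + 2×40.078 + 8×28.085 + 24×15.999 + 2×1.008

892.78 g/mol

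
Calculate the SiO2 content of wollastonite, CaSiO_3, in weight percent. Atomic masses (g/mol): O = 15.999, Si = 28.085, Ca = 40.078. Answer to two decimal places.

Formula mass = 116.160 g/mol.
1 Si → 1.0000 mol SiO2 per formula unit; M(SiO2) = 60.083, so SiO2 mass = 60.083 g.
60.083/116.160 × 100 = 51.72 wt%.

51.72 wt%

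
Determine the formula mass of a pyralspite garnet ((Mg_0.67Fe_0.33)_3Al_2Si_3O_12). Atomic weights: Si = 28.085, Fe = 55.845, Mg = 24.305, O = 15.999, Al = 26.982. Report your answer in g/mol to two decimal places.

434.35 g/mol

The formula mass is the sum 2.01·24.305 + 0.99·55.845 + 2·26.982 + 3·28.085 + 12·15.999.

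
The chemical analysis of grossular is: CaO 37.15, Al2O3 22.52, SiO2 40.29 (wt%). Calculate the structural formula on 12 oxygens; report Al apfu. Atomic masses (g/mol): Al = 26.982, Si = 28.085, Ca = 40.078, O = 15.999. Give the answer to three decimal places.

1.988 Al apfu

37.15 wt% CaO ÷ 56.077 g/mol = 0.66248 mol, giving 0.66248 Ca and 0.66248 O.
22.52 wt% Al2O3 ÷ 101.961 g/mol = 0.22087 mol, giving 0.44174 Al and 0.66261 O.
40.29 wt% SiO2 ÷ 60.083 g/mol = 0.67057 mol, giving 0.67057 Si and 1.34114 O.
Oxygen sums to 2.66623; scaling by 12/2.66623 = 4.50074 puts the formula on 12 O.
Al: 0.44174 × 4.50074 = 1.988 atoms per formula unit.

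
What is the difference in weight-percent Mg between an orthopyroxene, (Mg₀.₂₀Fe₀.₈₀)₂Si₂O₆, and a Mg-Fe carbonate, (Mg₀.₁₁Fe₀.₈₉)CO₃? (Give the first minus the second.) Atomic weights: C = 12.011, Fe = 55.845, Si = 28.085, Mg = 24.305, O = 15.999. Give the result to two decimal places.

Mg in (Mg₀.₂₀Fe₀.₈₀)₂Si₂O₆: molar mass 251.238 g/mol; 0.40×24.305 = 9.722 g → 3.87 wt%.
Mg in (Mg₀.₁₁Fe₀.₈₉)CO₃: molar mass 112.384 g/mol; 0.11×24.305 = 2.674 g → 2.38 wt%.
Difference = 3.87 − 2.38 = 1.49 percentage points.

1.49 percentage points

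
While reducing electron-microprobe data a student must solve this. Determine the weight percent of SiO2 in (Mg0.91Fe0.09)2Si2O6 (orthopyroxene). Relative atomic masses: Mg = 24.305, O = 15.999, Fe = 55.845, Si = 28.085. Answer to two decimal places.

58.21 wt%

Molar mass of (Mg0.91Fe0.09)2Si2O6 = 1.82*24.305 + 0.18*55.845 + 2*28.085 + 6*15.999 = 206.451 g/mol.
Each formula unit contains 2 Si, equivalent to 2/1 = 2.0000 mol SiO2.
M(SiO2) = 1×28.085 + 2×15.999 = 60.083 g/mol.
Mass of SiO2 per formula unit = 2.0000 × 60.083 = 120.166 g.
SiO2 wt% = 120.166 / 206.451 × 100 = 58.21%.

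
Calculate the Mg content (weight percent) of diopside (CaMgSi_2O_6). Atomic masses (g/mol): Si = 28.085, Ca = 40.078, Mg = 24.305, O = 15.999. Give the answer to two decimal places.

Formula mass = 1×40.078 + 1×24.305 + 2×28.085 + 6×15.999 = 216.547 g/mol, of which 24.305 g is Mg.
So Mg makes up 24.305/216.547 = 0.1122 of the mass, i.e. 11.22%.

11.22 weight percent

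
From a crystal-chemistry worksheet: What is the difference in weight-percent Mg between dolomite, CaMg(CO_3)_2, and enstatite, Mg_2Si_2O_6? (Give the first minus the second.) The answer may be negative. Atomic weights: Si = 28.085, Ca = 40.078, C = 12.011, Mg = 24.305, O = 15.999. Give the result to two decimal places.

-11.03 percentage points

Mg in CaMg(CO_3)_2: molar mass 184.399 g/mol; 1×24.305 = 24.305 g → 13.18 wt%.
Mg in Mg_2Si_2O_6: molar mass 200.774 g/mol; 2×24.305 = 48.610 g → 24.21 wt%.
Difference = 13.18 − 24.21 = -11.03 percentage points.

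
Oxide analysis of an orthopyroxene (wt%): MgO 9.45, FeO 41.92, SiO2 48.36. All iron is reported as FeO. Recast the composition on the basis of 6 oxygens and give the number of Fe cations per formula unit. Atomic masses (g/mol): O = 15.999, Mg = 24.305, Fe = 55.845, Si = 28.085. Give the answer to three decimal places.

1.442 Fe apfu

MgO: 9.45/40.304 = 0.23447 mol → 0.23447 mol Mg, 0.23447 mol O.
FeO: 41.92/71.844 = 0.58349 mol → 0.58349 mol Fe, 0.58349 mol O.
SiO2: 48.36/60.083 = 0.80489 mol → 0.80489 mol Si, 1.60978 mol O.
Total oxygen = 2.42774 mol. Normalization factor = 6/2.42774 = 2.47143.
Fe per 6 O = 0.58349 × 2.47143 = 1.442.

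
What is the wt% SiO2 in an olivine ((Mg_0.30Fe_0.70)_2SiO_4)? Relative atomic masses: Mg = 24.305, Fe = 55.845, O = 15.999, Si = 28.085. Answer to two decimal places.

32.50 wt%

M((Mg_0.30Fe_0.70)_2SiO_4) = 184.847 g/mol; M(SiO2) = 60.083 g/mol.
Moles SiO2 per formula unit = 1 Si ÷ 1 = 1.0000.
SiO2 fraction = (1.0000 × 60.083) / 184.847 = 60.083/184.847 = 0.3250.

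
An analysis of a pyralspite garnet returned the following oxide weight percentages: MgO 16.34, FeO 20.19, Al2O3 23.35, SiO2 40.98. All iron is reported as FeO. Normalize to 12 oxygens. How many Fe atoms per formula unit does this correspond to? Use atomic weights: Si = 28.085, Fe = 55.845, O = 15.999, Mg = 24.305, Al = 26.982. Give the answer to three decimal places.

MgO: 16.34/40.304 = 0.40542 mol → 0.40542 mol Mg, 0.40542 mol O.
FeO: 20.19/71.844 = 0.28103 mol → 0.28103 mol Fe, 0.28103 mol O.
Al2O3: 23.35/101.961 = 0.22901 mol → 0.45802 mol Al, 0.68703 mol O.
SiO2: 40.98/60.083 = 0.68206 mol → 0.68206 mol Si, 1.36412 mol O.
Total oxygen = 2.73760 mol. Normalization factor = 12/2.73760 = 4.38340.
Fe per 12 O = 0.28103 × 4.38340 = 1.232.

1.232 Fe apfu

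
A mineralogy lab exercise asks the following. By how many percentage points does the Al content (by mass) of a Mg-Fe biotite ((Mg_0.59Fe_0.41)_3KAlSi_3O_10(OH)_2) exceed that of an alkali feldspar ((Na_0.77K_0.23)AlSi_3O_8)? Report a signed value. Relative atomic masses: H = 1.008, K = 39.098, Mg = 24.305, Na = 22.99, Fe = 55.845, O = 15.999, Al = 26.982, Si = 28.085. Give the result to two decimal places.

M((Mg_0.59Fe_0.41)_3KAlSi_3O_10(OH)_2) = 456.048 g/mol, so wt% Al = 26.982/456.048 × 100 = 5.92%.
M((Na_0.77K_0.23)AlSi_3O_8) = 265.924 g/mol, so wt% Al = 26.982/265.924 × 100 = 10.15%.
5.92 − 10.15 = -4.23 pp.

-4.23 percentage points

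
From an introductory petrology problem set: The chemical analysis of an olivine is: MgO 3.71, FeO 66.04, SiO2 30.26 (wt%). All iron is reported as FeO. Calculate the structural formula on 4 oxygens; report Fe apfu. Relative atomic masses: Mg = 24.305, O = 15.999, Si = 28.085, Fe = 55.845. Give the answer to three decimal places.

3.71 wt% MgO ÷ 40.304 g/mol = 0.09205 mol, giving 0.09205 Mg and 0.09205 O.
66.04 wt% FeO ÷ 71.844 g/mol = 0.91921 mol, giving 0.91921 Fe and 0.91921 O.
30.26 wt% SiO2 ÷ 60.083 g/mol = 0.50364 mol, giving 0.50364 Si and 1.00728 O.
Oxygen sums to 2.01854; scaling by 4/2.01854 = 1.98163 puts the formula on 4 O.
Fe: 0.91921 × 1.98163 = 1.822 atoms per formula unit.

1.822 Fe apfu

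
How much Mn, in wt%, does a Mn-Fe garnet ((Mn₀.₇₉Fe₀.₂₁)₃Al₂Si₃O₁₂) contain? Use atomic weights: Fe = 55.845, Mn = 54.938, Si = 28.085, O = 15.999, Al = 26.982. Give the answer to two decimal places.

26.27 wt%

Molar mass of (Mn₀.₇₉Fe₀.₂₁)₃Al₂Si₃O₁₂: 2.37×54.938 + 0.63×55.845 + 2×26.982 + 3×28.085 + 12×15.999 = 495.592 g/mol.
Mass of Mn per formula unit: 2.37 × 54.938 = 130.203 g.
Weight fraction Mn = 130.203 / 495.592 = 0.2627.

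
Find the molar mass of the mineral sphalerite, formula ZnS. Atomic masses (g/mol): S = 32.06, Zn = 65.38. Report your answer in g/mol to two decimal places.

M = 1×65.38 + 1×32.06

97.44 g/mol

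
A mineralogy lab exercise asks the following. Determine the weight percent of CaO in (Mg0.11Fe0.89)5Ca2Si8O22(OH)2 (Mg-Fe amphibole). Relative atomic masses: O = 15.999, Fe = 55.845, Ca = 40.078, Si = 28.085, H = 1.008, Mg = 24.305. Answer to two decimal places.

M((Mg0.11Fe0.89)5Ca2Si8O22(OH)2) = 952.706 g/mol; M(CaO) = 56.077 g/mol.
Moles CaO per formula unit = 2 Ca ÷ 1 = 2.0000.
CaO fraction = (2.0000 × 56.077) / 952.706 = 112.154/952.706 = 0.1177.

11.77 wt%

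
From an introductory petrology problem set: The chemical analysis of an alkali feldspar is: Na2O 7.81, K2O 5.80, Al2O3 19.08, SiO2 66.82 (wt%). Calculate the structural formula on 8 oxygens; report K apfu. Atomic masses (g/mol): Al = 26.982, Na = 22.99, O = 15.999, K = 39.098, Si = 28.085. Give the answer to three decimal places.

0.331 K apfu

Na2O (M=61.979): mol = 0.12601; Na = 0.25202, O = 0.12601.
K2O (M=94.195): mol = 0.06157; K = 0.12314, O = 0.06157.
Al2O3 (M=101.961): mol = 0.18713; Al = 0.37426, O = 0.56139.
SiO2 (M=60.083): mol = 1.11213; Si = 1.11213, O = 2.22426.
ΣO = 2.97323; factor = 8/ΣO = 2.69068.
K apfu = 0.12314 × 2.69068 = 0.331.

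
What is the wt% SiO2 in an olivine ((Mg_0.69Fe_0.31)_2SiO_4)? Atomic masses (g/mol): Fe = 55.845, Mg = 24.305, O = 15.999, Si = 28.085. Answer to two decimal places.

Formula mass = 160.246 g/mol.
1 Si → 1.0000 mol SiO2 per formula unit; M(SiO2) = 60.083, so SiO2 mass = 60.083 g.
60.083/160.246 × 100 = 37.49 wt%.

37.49 wt%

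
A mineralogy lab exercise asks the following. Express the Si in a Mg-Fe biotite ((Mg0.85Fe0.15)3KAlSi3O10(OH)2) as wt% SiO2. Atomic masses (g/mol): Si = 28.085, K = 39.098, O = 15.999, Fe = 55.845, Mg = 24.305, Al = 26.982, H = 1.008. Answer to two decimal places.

41.78 wt%

Molar mass of (Mg0.85Fe0.15)3KAlSi3O10(OH)2 = 2.55×24.305 + 0.45×55.845 + 1×39.098 + 1×26.982 + 3×28.085 + 12×15.999 + 2×1.008 = 431.447 g/mol.
Each formula unit contains 3 Si, equivalent to 3/1 = 3.0000 mol SiO2.
M(SiO2) = 1×28.085 + 2×15.999 = 60.083 g/mol.
Mass of SiO2 per formula unit = 3.0000 × 60.083 = 180.249 g.
SiO2 wt% = 180.249 / 431.447 × 100 = 41.78%.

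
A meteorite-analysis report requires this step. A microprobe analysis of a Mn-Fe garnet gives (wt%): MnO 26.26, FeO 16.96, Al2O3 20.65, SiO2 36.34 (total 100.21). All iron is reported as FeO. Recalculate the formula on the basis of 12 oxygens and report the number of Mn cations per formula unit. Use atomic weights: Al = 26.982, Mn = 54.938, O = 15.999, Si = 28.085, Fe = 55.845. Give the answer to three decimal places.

MnO (M=70.937): mol = 0.37019; Mn = 0.37019, O = 0.37019.
FeO (M=71.844): mol = 0.23607; Fe = 0.23607, O = 0.23607.
Al2O3 (M=101.961): mol = 0.20253; Al = 0.40506, O = 0.60759.
SiO2 (M=60.083): mol = 0.60483; Si = 0.60483, O = 1.20966.
ΣO = 2.42351; factor = 12/ΣO = 4.95150.
Mn apfu = 0.37019 × 4.95150 = 1.833.

1.833 Mn apfu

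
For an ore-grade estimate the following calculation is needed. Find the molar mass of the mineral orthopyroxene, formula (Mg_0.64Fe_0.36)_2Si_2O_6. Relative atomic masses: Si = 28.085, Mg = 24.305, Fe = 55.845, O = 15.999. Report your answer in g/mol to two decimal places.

223.48 g/mol

Mg: 1.28 × 24.305 = 31.1104
Fe: 0.72 × 55.845 = 40.2084
Si: 2 × 28.085 = 56.1700
O: 6 × 15.999 = 95.9940
Summing the contributions gives the formula mass.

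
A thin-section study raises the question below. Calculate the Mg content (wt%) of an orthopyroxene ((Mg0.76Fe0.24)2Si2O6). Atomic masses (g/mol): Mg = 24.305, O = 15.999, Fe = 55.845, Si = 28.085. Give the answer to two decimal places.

17.11 wt%

Formula mass = 1.52*24.305 + 0.48*55.845 + 2*28.085 + 6*15.999 = 215.913 g/mol, of which 36.944 g is Mg.
So Mg makes up 36.944/215.913 = 0.1711 of the mass, i.e. 17.11%.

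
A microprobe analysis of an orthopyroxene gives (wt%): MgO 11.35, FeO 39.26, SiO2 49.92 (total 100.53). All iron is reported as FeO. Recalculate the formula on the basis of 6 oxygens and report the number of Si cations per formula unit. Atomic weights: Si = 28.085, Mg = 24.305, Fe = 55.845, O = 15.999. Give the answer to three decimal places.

2.002 Si apfu

11.35 wt% MgO ÷ 40.304 g/mol = 0.28161 mol, giving 0.28161 Mg and 0.28161 O.
39.26 wt% FeO ÷ 71.844 g/mol = 0.54646 mol, giving 0.54646 Fe and 0.54646 O.
49.92 wt% SiO2 ÷ 60.083 g/mol = 0.83085 mol, giving 0.83085 Si and 1.66170 O.
Oxygen sums to 2.48977; scaling by 6/2.48977 = 2.40986 puts the formula on 6 O.
Si: 0.83085 × 2.40986 = 2.002 atoms per formula unit.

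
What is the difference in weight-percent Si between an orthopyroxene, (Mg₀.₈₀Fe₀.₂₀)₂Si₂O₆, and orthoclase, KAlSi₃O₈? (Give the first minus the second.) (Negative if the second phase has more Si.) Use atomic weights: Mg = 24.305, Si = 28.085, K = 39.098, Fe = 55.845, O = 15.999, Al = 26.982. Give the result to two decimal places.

-3.95 percentage points

First mineral: 56.170 g Si in 213.390 g formula = 26.32 wt% Si.
Second mineral: 84.255 g Si in 278.327 g formula = 30.27 wt% Si.
26.32% − 30.27% gives a difference of -3.95 percentage points.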